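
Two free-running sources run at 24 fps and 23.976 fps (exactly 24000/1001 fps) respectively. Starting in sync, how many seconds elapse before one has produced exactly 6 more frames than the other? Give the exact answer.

250.25 seconds

The gap grows by |24000/1001 − 24| = 24/1001 frames per second.
Time for a 6-frame gap: 6 ÷ (24/1001) = 250.25 s.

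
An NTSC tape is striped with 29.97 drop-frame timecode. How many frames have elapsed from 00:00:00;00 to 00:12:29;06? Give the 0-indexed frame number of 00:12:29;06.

As if non-drop at 30 labels/s: (0 × 3600 + 12 × 60 + 29) × 30 + 6 = 22476.
Minute boundaries passed: 12; those not divisible by 10: 12 − 1 = 11; dropped labels = 2 × 11 = 22.
Actual frame index = 22476 − 22 = 22454.

22454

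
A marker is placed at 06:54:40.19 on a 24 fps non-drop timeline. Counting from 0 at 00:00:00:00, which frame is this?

597139

Total seconds to the label: (6 × 3600 + 54 × 60 + 40) = 24880.
Frame index = 24880 × 24 + 19 = 597139.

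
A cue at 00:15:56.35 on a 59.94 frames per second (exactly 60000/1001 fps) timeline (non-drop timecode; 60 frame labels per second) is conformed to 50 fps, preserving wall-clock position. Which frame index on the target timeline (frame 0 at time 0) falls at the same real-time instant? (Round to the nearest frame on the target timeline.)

frame 47877

Source frame index: (0×3600 + 15×60 + 56) × 60 + 35 = 57395.
Real time: 57395 / (60000/1001) = 11490479/12000 s.
Target frame: (11490479/12000) × (50) = 11490479/240 ≈ 47876.996 → 47877.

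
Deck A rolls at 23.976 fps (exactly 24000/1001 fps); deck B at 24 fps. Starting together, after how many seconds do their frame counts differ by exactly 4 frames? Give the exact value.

1001/6 seconds

The gap grows by |24 − 24000/1001| = 24/1001 frames per second.
Time for a 4-frame gap: 4 ÷ (24/1001) = 1001/6 s.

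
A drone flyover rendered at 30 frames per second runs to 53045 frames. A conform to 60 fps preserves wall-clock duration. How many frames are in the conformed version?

106090 frames

Target frames = source frames × (target rate / source rate) = 53045 × (60)/(30) = 53045 × 2 = 106090.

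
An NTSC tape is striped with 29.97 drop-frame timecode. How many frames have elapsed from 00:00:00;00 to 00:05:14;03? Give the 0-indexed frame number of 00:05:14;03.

As if non-drop at 30 labels/s: (0 × 3600 + 5 × 60 + 14) × 30 + 3 = 9423.
Minute boundaries passed: 5; those not divisible by 10: 5 − 0 = 5; dropped labels = 2 × 5 = 10.
Actual frame index = 9423 − 10 = 9413.

9413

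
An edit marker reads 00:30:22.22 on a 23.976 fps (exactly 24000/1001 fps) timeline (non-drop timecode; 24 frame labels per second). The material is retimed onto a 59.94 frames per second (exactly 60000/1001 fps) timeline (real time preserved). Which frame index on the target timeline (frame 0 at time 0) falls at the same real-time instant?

frame 109375

Source frame index: (0×3600 + 30×60 + 22) × 24 + 22 = 43750.
Real time: 43750 / (24000/1001) = 175175/96 s.
Target frame: (175175/96) × (60000/1001) = 109375.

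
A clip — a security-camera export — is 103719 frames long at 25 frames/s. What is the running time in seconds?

4148.76 seconds

Running time = 103719 / (25) = 4148.76 s.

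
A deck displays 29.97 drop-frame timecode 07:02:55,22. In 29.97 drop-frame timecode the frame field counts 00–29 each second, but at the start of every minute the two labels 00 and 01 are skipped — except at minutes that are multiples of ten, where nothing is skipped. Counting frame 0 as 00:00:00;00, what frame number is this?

760512

Complete 10-minute blocks: 42, each 17982 frames → 755244.
Remaining 2 whole minutes in the current block: 1800 + 1 × 1798 = 3598 frames.
Within the current minute: 55 × 30 + 22 − 2 = 1670 (labels ;00/;01 skipped at this minute). Total = 755244 + 3598 + 1670 = 760512.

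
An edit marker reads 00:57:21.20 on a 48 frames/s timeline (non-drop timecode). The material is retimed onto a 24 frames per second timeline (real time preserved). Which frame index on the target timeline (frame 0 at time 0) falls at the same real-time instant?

frame 82594

Source frame index: (0×3600 + 57×60 + 21) × 48 + 20 = 165188.
Real time: 165188 / (48) = 41297/12 s.
Target frame: (41297/12) × (24) = 82594.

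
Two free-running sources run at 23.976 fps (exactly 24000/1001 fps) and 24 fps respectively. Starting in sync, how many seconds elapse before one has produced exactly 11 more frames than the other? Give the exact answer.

The gap grows by |24 − 24000/1001| = 24/1001 frames per second.
Time for a 11-frame gap: 11 ÷ (24/1001) = 11011/24 s.

11011/24 seconds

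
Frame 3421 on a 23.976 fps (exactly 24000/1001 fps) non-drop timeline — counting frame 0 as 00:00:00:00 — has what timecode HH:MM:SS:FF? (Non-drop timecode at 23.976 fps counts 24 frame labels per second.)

00:02:22:13

3421 ÷ 24 = 142 full seconds, remainder 13 frames.
142 s = 0 h 2 min 22 s.
Timecode: 00:02:22:13.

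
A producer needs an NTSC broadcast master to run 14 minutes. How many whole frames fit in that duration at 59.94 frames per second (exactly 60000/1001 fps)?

50349 frames

14 min = 840 s.
Frames = 840 × 60000/1001 = 7200000/143 ≈ 50349.6503.
Complete frames: 50349.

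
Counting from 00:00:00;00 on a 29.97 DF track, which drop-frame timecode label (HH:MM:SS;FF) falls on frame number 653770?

06:03:34;04

Each 10-minute DF block holds 10 × 60 × 30 − 9 × 2 = 17982 frames. 653770 ÷ 17982 → 36 full blocks, remainder 6418.
Within the partial block the first minute is 1800 frames and each further minute 1798, so 3 further minute boundaries passed. Total skipped labels = 18 × 36 + 2 × 3 = 654.
Non-drop label index = 653770 + 654 = 654424; at 30 labels/s that is 06:03:34:04, i.e. DF 06:03:34;04.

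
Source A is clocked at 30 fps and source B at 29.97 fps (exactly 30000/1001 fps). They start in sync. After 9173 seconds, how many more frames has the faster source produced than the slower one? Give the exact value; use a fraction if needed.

A emits 30 × 9173 = 275190 frames; B emits 30000/1001 × 9173 = 275190000/1001.
Difference = 275190/1001 frames (≈ 274.9151); B is behind A.

275190/1001 frames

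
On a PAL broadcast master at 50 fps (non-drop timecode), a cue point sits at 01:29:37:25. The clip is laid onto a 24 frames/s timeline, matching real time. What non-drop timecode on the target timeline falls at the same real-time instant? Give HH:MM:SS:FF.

Source frame index: (1×3600 + 29×60 + 37) × 50 + 25 = 268875.
Real time: 268875 / (50) = 10755/2 s.
Target frame: (10755/2) × (24) = 129060.
At 24 labels/s: frame 129060 → 01:29:37:12.

01:29:37:12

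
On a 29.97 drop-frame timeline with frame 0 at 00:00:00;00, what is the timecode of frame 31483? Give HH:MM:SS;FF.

00:17:30;15

Each 10-minute DF block holds 10 × 60 × 30 − 9 × 2 = 17982 frames. 31483 ÷ 17982 → 1 full block, remainder 13501.
Within the partial block the first minute is 1800 frames and each further minute 1798, so 7 further minute boundaries passed. Total skipped labels = 18 × 1 + 2 × 7 = 32.
Non-drop label index = 31483 + 32 = 31515; at 30 labels/s that is 00:17:30:15, i.e. DF 00:17:30;15.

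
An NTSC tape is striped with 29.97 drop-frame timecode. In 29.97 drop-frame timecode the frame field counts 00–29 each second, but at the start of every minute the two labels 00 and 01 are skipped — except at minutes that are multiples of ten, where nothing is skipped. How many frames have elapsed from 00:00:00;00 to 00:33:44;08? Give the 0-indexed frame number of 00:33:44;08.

Complete 10-minute blocks: 3, each 17982 frames → 53946.
Remaining 3 whole minutes in the current block: 1800 + 2 × 1798 = 5396 frames.
Within the current minute: 44 × 30 + 8 − 2 = 1326 (labels ;00/;01 skipped at this minute). Total = 53946 + 5396 + 1326 = 60668.

60668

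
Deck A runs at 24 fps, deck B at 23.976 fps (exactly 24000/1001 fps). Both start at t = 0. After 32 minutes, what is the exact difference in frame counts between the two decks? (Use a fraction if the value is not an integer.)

32 min = 1920 s.
A emits 24 × 1920 = 46080 frames; B emits 24000/1001 × 1920 = 46080000/1001.
Difference = 46080/1001 frames (≈ 46.0340); B is behind A.

46080/1001 frames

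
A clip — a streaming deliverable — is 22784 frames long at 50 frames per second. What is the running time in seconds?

455.68 seconds

Running time = 22784 / (50) = 455.68 s.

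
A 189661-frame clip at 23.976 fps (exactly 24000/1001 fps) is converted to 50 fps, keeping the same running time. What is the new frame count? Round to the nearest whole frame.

395522 frames

Frames at target rate = 189661 × (50) / (24000/1001) = 189850661/480 ≈ 395522.210.
Nearest whole frame: 395522.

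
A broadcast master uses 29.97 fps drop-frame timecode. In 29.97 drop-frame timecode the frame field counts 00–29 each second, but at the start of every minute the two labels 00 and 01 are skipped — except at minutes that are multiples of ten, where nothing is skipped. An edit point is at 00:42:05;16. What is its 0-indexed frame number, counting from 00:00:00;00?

Complete 10-minute blocks: 4, each 17982 frames → 71928.
Remaining 2 whole minutes in the current block: 1800 + 1 × 1798 = 3598 frames.
Within the current minute: 5 × 30 + 16 − 2 = 164 (labels ;00/;01 skipped at this minute). Total = 71928 + 3598 + 164 = 75690.

75690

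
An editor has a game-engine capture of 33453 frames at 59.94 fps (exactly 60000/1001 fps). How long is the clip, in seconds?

Running time = 33453 / (60000/1001) = 558.10755 s.

558.10755 seconds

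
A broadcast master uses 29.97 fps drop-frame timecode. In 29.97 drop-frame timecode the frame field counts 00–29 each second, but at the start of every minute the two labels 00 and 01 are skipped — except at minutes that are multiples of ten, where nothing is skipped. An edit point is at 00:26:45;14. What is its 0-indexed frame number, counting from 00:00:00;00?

48116

As if non-drop at 30 labels/s: (0 × 3600 + 26 × 60 + 45) × 30 + 14 = 48164.
Minute boundaries passed: 26; those not divisible by 10: 26 − 2 = 24; dropped labels = 2 × 24 = 48.
Actual frame index = 48164 − 48 = 48116.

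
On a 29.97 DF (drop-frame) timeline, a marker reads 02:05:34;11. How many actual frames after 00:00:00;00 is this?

225805

As if non-drop at 30 labels/s: (2 × 3600 + 5 × 60 + 34) × 30 + 11 = 226031.
Minute boundaries passed: 125; those not divisible by 10: 125 − 12 = 113; dropped labels = 2 × 113 = 226.
Actual frame index = 226031 − 226 = 225805.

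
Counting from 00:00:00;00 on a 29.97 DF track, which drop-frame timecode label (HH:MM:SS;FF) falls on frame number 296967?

02:45:08;25

Each 10-minute DF block holds 10 × 60 × 30 − 9 × 2 = 17982 frames. 296967 ÷ 17982 → 16 full blocks, remainder 9255.
Within the partial block the first minute is 1800 frames and each further minute 1798, so 5 further minute boundaries passed. Total skipped labels = 18 × 16 + 2 × 5 = 298.
Non-drop label index = 296967 + 298 = 297265; at 30 labels/s that is 02:45:08:25, i.e. DF 02:45:08;25.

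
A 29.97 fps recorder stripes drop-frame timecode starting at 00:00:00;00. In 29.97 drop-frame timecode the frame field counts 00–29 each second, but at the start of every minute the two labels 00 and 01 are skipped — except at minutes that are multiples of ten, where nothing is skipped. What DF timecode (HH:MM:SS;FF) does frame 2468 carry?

00:01:22;10

Each 10-minute DF block holds 10 × 60 × 30 − 9 × 2 = 17982 frames. 2468 ÷ 17982 → 0 full blocks, remainder 2468.
Within the partial block the first minute is 1800 frames and each further minute 1798, so 1 further minute boundary passed. Total skipped labels = 18 × 0 + 2 × 1 = 2.
Non-drop label index = 2468 + 2 = 2470; at 30 labels/s that is 00:01:22:10, i.e. DF 00:01:22;10.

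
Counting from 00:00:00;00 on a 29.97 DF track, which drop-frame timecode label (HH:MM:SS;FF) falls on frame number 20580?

00:11:26;20

Each 10-minute DF block holds 10 × 60 × 30 − 9 × 2 = 17982 frames. 20580 ÷ 17982 → 1 full block, remainder 2598.
Within the partial block the first minute is 1800 frames and each further minute 1798, so 1 further minute boundary passed. Total skipped labels = 18 × 1 + 2 × 1 = 20.
Non-drop label index = 20580 + 20 = 20600; at 30 labels/s that is 00:11:26:20, i.e. DF 00:11:26;20.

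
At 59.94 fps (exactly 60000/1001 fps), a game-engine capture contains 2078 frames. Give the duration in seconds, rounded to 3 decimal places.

34.668 seconds

Running time = 2078 × 1001/60000 = 1040039/30000 s ≈ 34.668 s.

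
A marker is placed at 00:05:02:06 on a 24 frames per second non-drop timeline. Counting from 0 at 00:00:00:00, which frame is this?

frame 7254

Total seconds to the label: (0 × 3600 + 5 × 60 + 2) = 302.
Frame index = 302 × 24 + 6 = 7254.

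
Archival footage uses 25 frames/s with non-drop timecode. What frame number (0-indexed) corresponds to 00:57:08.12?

85712

Total seconds to the label: (0 × 3600 + 57 × 60 + 8) = 3428.
Frame index = 3428 × 25 + 12 = 85712.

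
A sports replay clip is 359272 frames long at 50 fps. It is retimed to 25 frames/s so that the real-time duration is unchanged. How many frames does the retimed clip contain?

179636 frames

Target frames = source frames × (target rate / source rate) = 359272 × (25)/(50) = 359272 × 1/2 = 179636.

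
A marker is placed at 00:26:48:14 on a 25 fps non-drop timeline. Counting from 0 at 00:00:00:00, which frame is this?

Total seconds to the label: (0 × 3600 + 26 × 60 + 48) = 1608.
Frame index = 1608 × 25 + 14 = 40214.

40214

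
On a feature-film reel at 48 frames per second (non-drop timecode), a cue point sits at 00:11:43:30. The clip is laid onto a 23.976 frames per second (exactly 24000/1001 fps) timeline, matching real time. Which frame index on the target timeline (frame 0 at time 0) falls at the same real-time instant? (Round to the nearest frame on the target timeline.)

Source frame index: (0×3600 + 11×60 + 43) × 48 + 30 = 33774.
Real time: 33774 / (48) = 5629/8 s.
Target frame: (5629/8) × (24000/1001) = 1299000/77 ≈ 16870.130 → 16870.

frame 16870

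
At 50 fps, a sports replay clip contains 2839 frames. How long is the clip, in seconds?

56.78 seconds

Running time = 2839 / (50) = 56.78 s.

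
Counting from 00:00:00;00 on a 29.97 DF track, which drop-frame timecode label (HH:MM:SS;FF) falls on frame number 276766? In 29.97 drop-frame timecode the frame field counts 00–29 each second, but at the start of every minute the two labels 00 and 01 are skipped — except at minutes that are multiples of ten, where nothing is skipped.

Ten DF minutes hold 17982 frames, so frame 276766 lies in block 15 (frames 269730–287711) with 7036 frames into that block.
The block's first minute is 1800 frames and the rest 1798 each; 7036 frames reaches minute 3, so 15 × 18 + 3 × 2 = 276 labels have been skipped so far.
Adding those back, label number 276766 + 276 = 277042 at 30 labels/s is 9234 s + 22 f = 2 h 33 min 54 s frame 22, i.e. 02:33:54;22.

02:33:54;22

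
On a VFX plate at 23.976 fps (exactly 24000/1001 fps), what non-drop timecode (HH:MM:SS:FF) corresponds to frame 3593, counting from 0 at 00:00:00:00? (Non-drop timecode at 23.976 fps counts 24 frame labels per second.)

3593 ÷ 24 = 149 full seconds, remainder 17 frames.
149 s = 0 h 2 min 29 s.
Timecode: 00:02:29:17.

00:02:29:17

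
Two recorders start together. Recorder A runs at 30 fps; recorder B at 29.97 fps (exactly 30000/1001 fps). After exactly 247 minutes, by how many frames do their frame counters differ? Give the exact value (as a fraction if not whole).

247 min = 14820 s.
A emits 30 × 14820 = 444600 frames; B emits 30000/1001 × 14820 = 34200000/77.
Difference = 34200/77 frames (≈ 444.1558); B is behind A.

34200/77 frames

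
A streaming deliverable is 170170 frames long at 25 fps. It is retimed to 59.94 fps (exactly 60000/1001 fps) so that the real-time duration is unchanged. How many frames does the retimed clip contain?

Target frames = source frames × (target rate / source rate) = 170170 × (60000/1001)/(25) = 170170 × 2400/1001 = 408000.

408000 frames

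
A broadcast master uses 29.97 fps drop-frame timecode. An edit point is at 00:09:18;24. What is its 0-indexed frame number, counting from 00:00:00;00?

As if non-drop at 30 labels/s: (0 × 3600 + 9 × 60 + 18) × 30 + 24 = 16764.
Minute boundaries passed: 9; those not divisible by 10: 9 − 0 = 9; dropped labels = 2 × 9 = 18.
Actual frame index = 16764 − 18 = 16746.

16746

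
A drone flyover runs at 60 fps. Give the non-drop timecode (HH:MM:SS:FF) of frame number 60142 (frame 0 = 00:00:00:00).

60142 ÷ 60 = 1002 full seconds, remainder 22 frames.
1002 s = 0 h 16 min 42 s.
Timecode: 00:16:42:22.

00:16:42:22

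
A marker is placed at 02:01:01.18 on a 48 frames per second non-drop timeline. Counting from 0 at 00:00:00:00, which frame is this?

Total seconds to the label: (2 × 3600 + 1 × 60 + 1) = 7261.
Frame index = 7261 × 48 + 18 = 348546.

348546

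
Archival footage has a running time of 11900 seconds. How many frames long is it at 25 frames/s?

297500 frames

Frames = 11900 × 25 = 297500.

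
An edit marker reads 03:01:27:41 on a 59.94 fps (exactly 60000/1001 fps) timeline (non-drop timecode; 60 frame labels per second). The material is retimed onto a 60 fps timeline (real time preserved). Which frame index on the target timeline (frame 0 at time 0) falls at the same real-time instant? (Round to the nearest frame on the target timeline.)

Source frame index: (3×3600 + 1×60 + 27) × 60 + 41 = 653261.
Real time: 653261 / (60000/1001) = 653914261/60000 s.
Target frame: (653914261/60000) × (60) = 653914261/1000 ≈ 653914.261 → 653914.

frame 653914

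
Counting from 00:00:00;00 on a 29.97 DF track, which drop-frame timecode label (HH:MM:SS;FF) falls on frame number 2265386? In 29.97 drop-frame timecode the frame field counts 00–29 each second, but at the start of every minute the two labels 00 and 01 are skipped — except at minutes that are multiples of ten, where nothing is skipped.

20:59:48;14

Ten DF minutes hold 17982 frames, so frame 2265386 lies in block 125 (frames 2247750–2265731) with 17636 frames into that block.
The block's first minute is 1800 frames and the rest 1798 each; 17636 frames reaches minute 9, so 125 × 18 + 9 × 2 = 2268 labels have been skipped so far.
Adding those back, label number 2265386 + 2268 = 2267654 at 30 labels/s is 75588 s + 14 f = 20 h 59 min 48 s frame 14, i.e. 20:59:48;14.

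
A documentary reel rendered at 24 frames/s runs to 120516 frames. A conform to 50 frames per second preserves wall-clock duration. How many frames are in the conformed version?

Frames at target rate = 120516 × (50) / (24) = 251075.

251075 frames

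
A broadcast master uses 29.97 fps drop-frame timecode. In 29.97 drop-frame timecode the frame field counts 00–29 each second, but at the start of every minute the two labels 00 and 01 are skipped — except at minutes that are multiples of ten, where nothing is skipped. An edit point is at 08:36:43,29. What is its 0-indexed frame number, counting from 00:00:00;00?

929189

Complete 10-minute blocks: 51, each 17982 frames → 917082.
Remaining 6 whole minutes in the current block: 1800 + 5 × 1798 = 10790 frames.
Within the current minute: 43 × 30 + 29 − 2 = 1317 (labels ;00/;01 skipped at this minute). Total = 917082 + 10790 + 1317 = 929189.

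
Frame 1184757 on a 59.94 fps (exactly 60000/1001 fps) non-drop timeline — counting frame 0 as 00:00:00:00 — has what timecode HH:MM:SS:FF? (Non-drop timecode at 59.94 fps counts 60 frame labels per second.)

1184757 ÷ 60 = 19745 full seconds, remainder 57 frames.
19745 s = 5 h 29 min 5 s.
Timecode: 05:29:05:57.

05:29:05:57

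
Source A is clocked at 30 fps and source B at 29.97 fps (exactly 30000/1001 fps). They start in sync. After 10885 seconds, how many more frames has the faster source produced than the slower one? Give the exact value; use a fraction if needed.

A emits 30 × 10885 = 326550 frames; B emits 30000/1001 × 10885 = 46650000/143.
Difference = 46650/143 frames (≈ 326.2238); B is behind A.

46650/143 frames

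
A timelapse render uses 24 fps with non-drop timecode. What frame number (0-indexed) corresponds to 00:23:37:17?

Total seconds to the label: (0 × 3600 + 23 × 60 + 37) = 1417.
Frame index = 1417 × 24 + 17 = 34025.

34025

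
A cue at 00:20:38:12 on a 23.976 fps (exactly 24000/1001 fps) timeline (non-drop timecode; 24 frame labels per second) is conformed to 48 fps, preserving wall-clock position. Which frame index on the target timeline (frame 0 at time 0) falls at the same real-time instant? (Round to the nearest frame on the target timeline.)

frame 59507

Source frame index: (0×3600 + 20×60 + 38) × 24 + 12 = 29724.
Real time: 29724 / (24000/1001) = 2479477/2000 s.
Target frame: (2479477/2000) × (48) = 7438431/125 ≈ 59507.448 → 59507.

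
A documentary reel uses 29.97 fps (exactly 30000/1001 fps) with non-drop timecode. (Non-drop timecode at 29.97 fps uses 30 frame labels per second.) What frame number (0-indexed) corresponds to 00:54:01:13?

frame 97243

Total seconds to the label: (0 × 3600 + 54 × 60 + 1) = 3241.
Frame index = 3241 × 30 + 13 = 97243.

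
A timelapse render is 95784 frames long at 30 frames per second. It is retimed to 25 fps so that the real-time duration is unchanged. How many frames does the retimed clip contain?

79820 frames

Target frames = source frames × (target rate / source rate) = 95784 × (25)/(30) = 95784 × 5/6 = 79820.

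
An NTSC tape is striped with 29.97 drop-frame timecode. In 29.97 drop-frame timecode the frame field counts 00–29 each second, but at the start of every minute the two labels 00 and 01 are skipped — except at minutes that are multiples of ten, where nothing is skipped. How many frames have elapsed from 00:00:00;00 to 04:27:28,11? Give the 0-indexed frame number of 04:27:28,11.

480969

As if non-drop at 30 labels/s: (4 × 3600 + 27 × 60 + 28) × 30 + 11 = 481451.
Minute boundaries passed: 267; those not divisible by 10: 267 − 26 = 241; dropped labels = 2 × 241 = 482.
Actual frame index = 481451 − 482 = 480969.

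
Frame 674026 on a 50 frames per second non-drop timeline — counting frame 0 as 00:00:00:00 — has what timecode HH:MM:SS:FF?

674026 ÷ 50 = 13480 full seconds, remainder 26 frames.
13480 s = 3 h 44 min 40 s.
Timecode: 03:44:40:26.

03:44:40:26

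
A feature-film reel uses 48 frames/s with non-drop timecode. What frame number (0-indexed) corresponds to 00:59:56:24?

Total seconds to the label: (0 × 3600 + 59 × 60 + 56) = 3596.
Frame index = 3596 × 48 + 24 = 172632.

frame 172632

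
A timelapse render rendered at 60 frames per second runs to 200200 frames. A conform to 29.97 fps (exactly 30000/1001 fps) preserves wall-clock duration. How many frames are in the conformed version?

Target frames = source frames × (target rate / source rate) = 200200 × (30000/1001)/(60) = 200200 × 500/1001 = 100000.

100000 frames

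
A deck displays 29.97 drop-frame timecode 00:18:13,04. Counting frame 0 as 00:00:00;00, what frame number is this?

As if non-drop at 30 labels/s: (0 × 3600 + 18 × 60 + 13) × 30 + 4 = 32794.
Minute boundaries passed: 18; those not divisible by 10: 18 − 1 = 17; dropped labels = 2 × 17 = 34.
Actual frame index = 32794 − 34 = 32760.

32760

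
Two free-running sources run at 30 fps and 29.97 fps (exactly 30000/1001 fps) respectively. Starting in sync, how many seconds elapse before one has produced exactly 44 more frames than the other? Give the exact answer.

22022/15 seconds

The gap grows by |30000/1001 − 30| = 30/1001 frames per second.
Time for a 44-frame gap: 44 ÷ (30/1001) = 22022/15 s.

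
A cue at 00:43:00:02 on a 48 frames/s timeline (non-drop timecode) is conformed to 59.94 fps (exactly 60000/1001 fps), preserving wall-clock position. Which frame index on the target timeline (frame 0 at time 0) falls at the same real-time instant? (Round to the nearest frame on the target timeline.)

frame 154648

Source frame index: (0×3600 + 43×60 + 0) × 48 + 2 = 123842.
Real time: 123842 / (48) = 61921/24 s.
Target frame: (61921/24) × (60000/1001) = 154802500/1001 ≈ 154647.852 → 154648.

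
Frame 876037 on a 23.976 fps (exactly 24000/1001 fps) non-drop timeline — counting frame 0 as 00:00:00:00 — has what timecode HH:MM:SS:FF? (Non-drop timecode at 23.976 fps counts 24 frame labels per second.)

876037 ÷ 24 = 36501 full seconds, remainder 13 frames.
36501 s = 10 h 8 min 21 s.
Timecode: 10:08:21:13.

10:08:21:13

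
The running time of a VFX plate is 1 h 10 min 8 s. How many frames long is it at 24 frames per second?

1 h 10 min 8 s = 4208 s.
Frames = 4208 × 24 = 100992.

100992 frames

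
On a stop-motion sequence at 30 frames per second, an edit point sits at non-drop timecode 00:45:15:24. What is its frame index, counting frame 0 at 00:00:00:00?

Total seconds to the label: (0 × 3600 + 45 × 60 + 15) = 2715.
Frame index = 2715 × 30 + 24 = 81474.

81474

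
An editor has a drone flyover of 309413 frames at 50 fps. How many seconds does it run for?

Running time = 309413 / (50) = 6188.26 s.

6188.26 seconds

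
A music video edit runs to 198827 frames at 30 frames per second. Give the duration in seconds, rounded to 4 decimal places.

Running time = 198827 × 1/30 = 198827/30 s ≈ 6627.5667 s.

6627.5667 seconds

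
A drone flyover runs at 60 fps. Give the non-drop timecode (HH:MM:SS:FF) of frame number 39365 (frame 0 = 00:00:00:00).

00:10:56:05

39365 ÷ 60 = 656 full seconds, remainder 5 frames.
656 s = 0 h 10 min 56 s.
Timecode: 00:10:56:05.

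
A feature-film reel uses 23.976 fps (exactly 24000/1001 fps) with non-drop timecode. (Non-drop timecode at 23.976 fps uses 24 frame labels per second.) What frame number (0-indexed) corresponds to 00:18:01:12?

frame 25956

Total seconds to the label: (0 × 3600 + 18 × 60 + 1) = 1081.
Frame index = 1081 × 24 + 12 = 25956.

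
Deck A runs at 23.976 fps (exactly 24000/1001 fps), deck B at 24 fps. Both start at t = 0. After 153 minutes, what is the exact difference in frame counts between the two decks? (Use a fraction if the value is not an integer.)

153 min = 9180 s.
A emits 24000/1001 × 9180 = 220320000/1001 frames; B emits 24 × 9180 = 220320.
Difference = 220320/1001 frames (≈ 220.0999); B is ahead of A.

220320/1001 frames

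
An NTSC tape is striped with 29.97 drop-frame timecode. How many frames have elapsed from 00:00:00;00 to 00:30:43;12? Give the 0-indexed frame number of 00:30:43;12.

55248

Complete 10-minute blocks: 3, each 17982 frames → 53946.
Remaining 0 whole minutes in the current block: 0 frames.
Within the current minute: 43 × 30 + 12 = 1302. Total = 53946 + 0 + 1302 = 55248.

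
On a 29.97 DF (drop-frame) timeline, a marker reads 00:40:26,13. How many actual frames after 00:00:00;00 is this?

72721

As if non-drop at 30 labels/s: (0 × 3600 + 40 × 60 + 26) × 30 + 13 = 72793.
Minute boundaries passed: 40; those not divisible by 10: 40 − 4 = 36; dropped labels = 2 × 36 = 72.
Actual frame index = 72793 − 72 = 72721.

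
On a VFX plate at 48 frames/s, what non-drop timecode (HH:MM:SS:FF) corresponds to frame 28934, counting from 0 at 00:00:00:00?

28934 ÷ 48 = 602 full seconds, remainder 38 frames.
602 s = 0 h 10 min 2 s.
Timecode: 00:10:02:38.

00:10:02:38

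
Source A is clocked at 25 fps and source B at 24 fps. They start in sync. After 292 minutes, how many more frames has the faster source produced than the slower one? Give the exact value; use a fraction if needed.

292 min = 17520 s.
A emits 25 × 17520 = 438000 frames; B emits 24 × 17520 = 420480.
Difference = 17520 frames; B is behind A.

17520 frames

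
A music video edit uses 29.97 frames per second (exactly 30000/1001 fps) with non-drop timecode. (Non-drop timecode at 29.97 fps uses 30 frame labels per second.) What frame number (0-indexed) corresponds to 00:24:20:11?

frame 43811

Total seconds to the label: (0 × 3600 + 24 × 60 + 20) = 1460.
Frame index = 1460 × 30 + 11 = 43811.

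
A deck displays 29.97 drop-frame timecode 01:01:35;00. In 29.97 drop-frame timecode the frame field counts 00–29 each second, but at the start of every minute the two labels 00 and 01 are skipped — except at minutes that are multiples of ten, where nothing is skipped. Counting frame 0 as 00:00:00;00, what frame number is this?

Complete 10-minute blocks: 6, each 17982 frames → 107892.
Remaining 1 whole minute in the current block: 1800 + 0 × 1798 = 1800 frames.
Within the current minute: 35 × 30 + 0 − 2 = 1048 (labels ;00/;01 skipped at this minute). Total = 107892 + 1800 + 1048 = 110740.

110740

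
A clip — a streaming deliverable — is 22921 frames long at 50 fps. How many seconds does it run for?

458.42 seconds

Running time = 22921 / (50) = 458.42 s.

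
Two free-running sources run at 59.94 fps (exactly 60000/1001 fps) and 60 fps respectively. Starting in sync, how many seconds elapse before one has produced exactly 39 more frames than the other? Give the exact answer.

The gap grows by |60 − 60000/1001| = 60/1001 frames per second.
Time for a 39-frame gap: 39 ÷ (60/1001) = 650.65 s.

650.65 seconds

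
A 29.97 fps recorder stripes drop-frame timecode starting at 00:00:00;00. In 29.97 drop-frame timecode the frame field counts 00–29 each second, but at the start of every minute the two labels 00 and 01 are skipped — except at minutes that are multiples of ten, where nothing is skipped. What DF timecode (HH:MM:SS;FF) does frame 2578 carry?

00:01:26;00

Ten DF minutes hold 17982 frames, so frame 2578 lies in block 0 (frames 0–17981) with 2578 frames into that block.
The block's first minute is 1800 frames and the rest 1798 each; 2578 frames reaches minute 1, so 0 × 18 + 1 × 2 = 2 labels have been skipped so far.
Adding those back, label number 2578 + 2 = 2580 at 30 labels/s is 86 s + 0 f = 0 h 1 min 26 s frame 0, i.e. 00:01:26;00.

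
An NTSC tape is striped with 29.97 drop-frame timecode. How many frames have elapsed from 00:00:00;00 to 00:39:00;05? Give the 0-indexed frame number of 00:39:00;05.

70133

Complete 10-minute blocks: 3, each 17982 frames → 53946.
Remaining 9 whole minutes in the current block: 1800 + 8 × 1798 = 16184 frames.
Within the current minute: 0 × 30 + 5 − 2 = 3 (labels ;00/;01 skipped at this minute). Total = 53946 + 16184 + 3 = 70133.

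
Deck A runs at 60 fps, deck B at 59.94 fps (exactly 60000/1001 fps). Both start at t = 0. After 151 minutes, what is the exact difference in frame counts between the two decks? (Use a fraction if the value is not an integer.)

543600/1001 frames

151 min = 9060 s.
A emits 60 × 9060 = 543600 frames; B emits 60000/1001 × 9060 = 543600000/1001.
Difference = 543600/1001 frames (≈ 543.0569); B is behind A.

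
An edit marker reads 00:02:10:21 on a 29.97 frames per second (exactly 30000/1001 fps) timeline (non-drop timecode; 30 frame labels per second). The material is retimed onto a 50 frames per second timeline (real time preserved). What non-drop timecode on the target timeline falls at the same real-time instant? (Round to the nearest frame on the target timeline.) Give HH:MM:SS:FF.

Source frame index: (0×3600 + 2×60 + 10) × 30 + 21 = 3921.
Real time: 3921 / (30000/1001) = 1308307/10000 s.
Target frame: (1308307/10000) × (50) = 1308307/200 ≈ 6541.535 → 6542.
At 50 labels/s: frame 6542 → 00:02:10:42.

00:02:10:42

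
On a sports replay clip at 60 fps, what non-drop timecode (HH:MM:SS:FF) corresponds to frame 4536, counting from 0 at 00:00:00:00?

4536 ÷ 60 = 75 full seconds, remainder 36 frames.
75 s = 0 h 1 min 15 s.
Timecode: 00:01:15:36.

00:01:15:36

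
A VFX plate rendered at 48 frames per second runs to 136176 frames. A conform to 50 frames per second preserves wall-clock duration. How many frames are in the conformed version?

141850 frames

Target frames = source frames × (target rate / source rate) = 136176 × (50)/(48) = 136176 × 25/24 = 141850.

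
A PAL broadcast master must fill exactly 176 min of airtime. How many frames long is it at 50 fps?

528000 frames

176 min = 10560 s.
Frames = 10560 × 50 = 528000.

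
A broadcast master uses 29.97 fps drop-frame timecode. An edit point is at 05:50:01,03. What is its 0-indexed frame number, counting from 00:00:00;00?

Complete 10-minute blocks: 35, each 17982 frames → 629370.
Remaining 0 whole minutes in the current block: 0 frames.
Within the current minute: 1 × 30 + 3 = 33. Total = 629370 + 0 + 33 = 629403.

629403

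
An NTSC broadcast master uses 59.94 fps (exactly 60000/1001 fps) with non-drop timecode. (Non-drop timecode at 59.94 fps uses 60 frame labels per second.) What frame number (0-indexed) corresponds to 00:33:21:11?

Total seconds to the label: (0 × 3600 + 33 × 60 + 21) = 2001.
Frame index = 2001 × 60 + 11 = 120071.

120071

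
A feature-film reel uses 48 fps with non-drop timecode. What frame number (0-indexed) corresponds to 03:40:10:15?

634095

Total seconds to the label: (3 × 3600 + 40 × 60 + 10) = 13210.
Frame index = 13210 × 48 + 15 = 634095.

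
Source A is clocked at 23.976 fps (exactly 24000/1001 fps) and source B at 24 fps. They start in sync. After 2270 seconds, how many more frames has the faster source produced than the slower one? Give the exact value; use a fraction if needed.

54480/1001 frames

A emits 24000/1001 × 2270 = 54480000/1001 frames; B emits 24 × 2270 = 54480.
Difference = 54480/1001 frames (≈ 54.4256); B is ahead of A.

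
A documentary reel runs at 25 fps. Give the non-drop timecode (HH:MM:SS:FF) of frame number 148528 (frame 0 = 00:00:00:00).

01:39:01:03

148528 ÷ 25 = 5941 full seconds, remainder 3 frames.
5941 s = 1 h 39 min 1 s.
Timecode: 01:39:01:03.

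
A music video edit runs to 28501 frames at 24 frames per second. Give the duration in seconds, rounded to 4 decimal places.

Running time = 28501 × 1/24 = 28501/24 s ≈ 1187.5417 s.

1187.5417 seconds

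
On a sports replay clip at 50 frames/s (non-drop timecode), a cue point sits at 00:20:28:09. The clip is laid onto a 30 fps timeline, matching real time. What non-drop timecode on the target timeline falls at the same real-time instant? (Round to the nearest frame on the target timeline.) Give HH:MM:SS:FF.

00:20:28:05

Source frame index: (0×3600 + 20×60 + 28) × 50 + 9 = 61409.
Real time: 61409 / (50) = 61409/50 s.
Target frame: (61409/50) × (30) = 184227/5 ≈ 36845.400 → 36845.
At 30 labels/s: frame 36845 → 00:20:28:05.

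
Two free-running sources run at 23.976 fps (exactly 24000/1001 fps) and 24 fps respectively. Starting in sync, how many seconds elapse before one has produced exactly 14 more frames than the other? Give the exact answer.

The gap grows by |24 − 24000/1001| = 24/1001 frames per second.
Time for a 14-frame gap: 14 ÷ (24/1001) = 7007/12 s.

7007/12 seconds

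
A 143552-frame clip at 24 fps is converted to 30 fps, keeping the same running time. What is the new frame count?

Target frames = source frames × (target rate / source rate) = 143552 × (30)/(24) = 143552 × 5/4 = 179440.

179440 frames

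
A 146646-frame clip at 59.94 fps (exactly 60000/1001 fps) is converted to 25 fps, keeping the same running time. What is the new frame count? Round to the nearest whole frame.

Frames at target rate = 146646 × (25) / (60000/1001) = 24465441/400 ≈ 61163.603.
Nearest whole frame: 61164.

61164 frames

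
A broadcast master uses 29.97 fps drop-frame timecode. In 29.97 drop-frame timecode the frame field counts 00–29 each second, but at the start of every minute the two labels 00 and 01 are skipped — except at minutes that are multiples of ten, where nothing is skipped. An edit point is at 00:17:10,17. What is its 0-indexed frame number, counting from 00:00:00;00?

30885

Complete 10-minute blocks: 1, each 17982 frames → 17982.
Remaining 7 whole minutes in the current block: 1800 + 6 × 1798 = 12588 frames.
Within the current minute: 10 × 30 + 17 − 2 = 315 (labels ;00/;01 skipped at this minute). Total = 17982 + 12588 + 315 = 30885.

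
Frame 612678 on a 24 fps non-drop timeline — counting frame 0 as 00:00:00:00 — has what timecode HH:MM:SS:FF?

612678 ÷ 24 = 25528 full seconds, remainder 6 frames.
25528 s = 7 h 5 min 28 s.
Timecode: 07:05:28:06.

07:05:28:06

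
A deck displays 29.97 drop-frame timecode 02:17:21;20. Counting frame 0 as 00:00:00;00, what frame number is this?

As if non-drop at 30 labels/s: (2 × 3600 + 17 × 60 + 21) × 30 + 20 = 247250.
Minute boundaries passed: 137; those not divisible by 10: 137 − 13 = 124; dropped labels = 2 × 124 = 248.
Actual frame index = 247250 − 248 = 247002.

247002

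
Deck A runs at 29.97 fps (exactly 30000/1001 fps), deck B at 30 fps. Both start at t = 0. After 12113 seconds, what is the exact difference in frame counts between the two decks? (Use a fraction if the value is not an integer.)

A emits 30000/1001 × 12113 = 363390000/1001 frames; B emits 30 × 12113 = 363390.
Difference = 363390/1001 frames (≈ 363.0270); B is ahead of A.

363390/1001 frames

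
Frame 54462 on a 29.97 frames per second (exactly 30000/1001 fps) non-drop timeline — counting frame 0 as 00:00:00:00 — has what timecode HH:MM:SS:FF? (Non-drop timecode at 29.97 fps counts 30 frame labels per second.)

00:30:15:12

54462 ÷ 30 = 1815 full seconds, remainder 12 frames.
1815 s = 0 h 30 min 15 s.
Timecode: 00:30:15:12.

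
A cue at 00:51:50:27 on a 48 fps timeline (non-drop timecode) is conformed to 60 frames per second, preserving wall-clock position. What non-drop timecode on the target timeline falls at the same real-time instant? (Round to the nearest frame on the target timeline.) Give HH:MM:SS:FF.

Source frame index: (0×3600 + 51×60 + 50) × 48 + 27 = 149307.
Real time: 149307 / (48) = 49769/16 s.
Target frame: (49769/16) × (60) = 746535/4 ≈ 186633.750 → 186634.
At 60 labels/s: frame 186634 → 00:51:50:34.

00:51:50:34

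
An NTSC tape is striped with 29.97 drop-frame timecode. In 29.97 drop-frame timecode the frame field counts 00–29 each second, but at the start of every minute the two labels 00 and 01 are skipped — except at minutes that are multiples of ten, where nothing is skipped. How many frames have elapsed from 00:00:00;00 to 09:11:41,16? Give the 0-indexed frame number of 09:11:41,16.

As if non-drop at 30 labels/s: (9 × 3600 + 11 × 60 + 41) × 30 + 16 = 993046.
Minute boundaries passed: 551; those not divisible by 10: 551 − 55 = 496; dropped labels = 2 × 496 = 992.
Actual frame index = 993046 − 992 = 992054.

992054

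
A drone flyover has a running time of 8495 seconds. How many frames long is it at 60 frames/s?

Frames = 8495 × 60 = 509700.

509700 frames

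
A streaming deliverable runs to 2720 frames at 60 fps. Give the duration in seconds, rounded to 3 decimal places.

45.333 seconds

Running time = 2720 × 1/60 = 136/3 s ≈ 45.333 s.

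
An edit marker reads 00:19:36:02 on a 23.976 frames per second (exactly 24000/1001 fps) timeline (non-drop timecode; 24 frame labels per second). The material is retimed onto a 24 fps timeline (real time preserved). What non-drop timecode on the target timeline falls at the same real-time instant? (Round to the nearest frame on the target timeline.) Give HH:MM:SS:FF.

Source frame index: (0×3600 + 19×60 + 36) × 24 + 2 = 28226.
Real time: 28226 / (24000/1001) = 14127113/12000 s.
Target frame: (14127113/12000) × (24) = 14127113/500 ≈ 28254.226 → 28254.
At 24 labels/s: frame 28254 → 00:19:37:06.

00:19:37:06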